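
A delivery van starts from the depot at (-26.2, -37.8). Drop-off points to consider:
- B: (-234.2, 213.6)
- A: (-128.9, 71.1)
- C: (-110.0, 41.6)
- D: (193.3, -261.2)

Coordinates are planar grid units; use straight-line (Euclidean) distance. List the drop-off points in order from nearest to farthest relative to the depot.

Distances from the depot:
C (-110.0, 41.6): 115.4
A (-128.9, 71.1): 149.7
D (193.3, -261.2): 313.2
B (-234.2, 213.6): 326.3

C, A, D, B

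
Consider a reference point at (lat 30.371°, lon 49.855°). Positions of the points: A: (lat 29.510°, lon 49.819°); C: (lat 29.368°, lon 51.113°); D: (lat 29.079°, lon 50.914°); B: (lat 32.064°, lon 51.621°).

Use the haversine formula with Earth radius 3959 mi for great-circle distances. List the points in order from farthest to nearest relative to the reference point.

B, D, C, A

Computing each great-circle distance from (lat 30.371°, lon 49.855°):
B (lat 32.064°, lon 51.621°): 156.8 mi
D (lat 29.079°, lon 50.914°): 109.6 mi
C (lat 29.368°, lon 51.113°): 102.4 mi
A (lat 29.510°, lon 49.819°): 59.5 mi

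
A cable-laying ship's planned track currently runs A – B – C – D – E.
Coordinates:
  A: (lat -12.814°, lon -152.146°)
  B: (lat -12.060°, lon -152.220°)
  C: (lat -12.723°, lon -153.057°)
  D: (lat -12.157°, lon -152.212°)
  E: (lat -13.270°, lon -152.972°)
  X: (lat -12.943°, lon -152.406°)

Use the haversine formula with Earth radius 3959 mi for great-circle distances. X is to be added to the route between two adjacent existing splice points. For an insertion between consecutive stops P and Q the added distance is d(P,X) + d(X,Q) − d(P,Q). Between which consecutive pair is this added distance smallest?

Added distance for inserting X between each consecutive pair:
A–B: 29.6 mi
B–C: 36.0 mi
C–D: 33.1 mi
D–E: 7.7 mi
Smallest added distance is 7.7 mi, inserting between D and E.

between D and E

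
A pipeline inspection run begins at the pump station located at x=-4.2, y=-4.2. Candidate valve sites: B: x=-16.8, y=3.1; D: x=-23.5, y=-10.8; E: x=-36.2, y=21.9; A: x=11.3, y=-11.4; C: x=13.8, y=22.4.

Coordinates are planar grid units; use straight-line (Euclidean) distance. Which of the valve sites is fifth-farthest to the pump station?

Distances from the pump station (x=-4.2, y=-4.2):
E: 41.3
C: 32.1
D: 20.4
A: 17.1
B: 14.6
The fifth-farthest is B at 14.6.

B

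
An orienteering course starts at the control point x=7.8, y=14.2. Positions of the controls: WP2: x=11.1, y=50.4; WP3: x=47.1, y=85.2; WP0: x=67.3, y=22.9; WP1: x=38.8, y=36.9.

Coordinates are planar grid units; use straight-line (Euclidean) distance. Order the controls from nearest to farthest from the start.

Distance from the start at x=7.8, y=14.2 to each:
WP2 x=11.1, y=50.4: 36.4
WP1 x=38.8, y=36.9: 38.4
WP0 x=67.3, y=22.9: 60.1
WP3 x=47.1, y=85.2: 81.2

WP2, WP1, WP0, WP3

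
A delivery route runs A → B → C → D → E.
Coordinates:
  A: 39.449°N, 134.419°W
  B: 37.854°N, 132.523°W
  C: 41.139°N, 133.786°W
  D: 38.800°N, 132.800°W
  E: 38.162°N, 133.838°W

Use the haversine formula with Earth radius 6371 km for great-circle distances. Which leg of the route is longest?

Leg distances:
A→B: 242.0 km
B→C: 381.0 km
C→D: 273.3 km
D→E: 114.9 km
The longest leg is B–C at 381.0 km.

B–C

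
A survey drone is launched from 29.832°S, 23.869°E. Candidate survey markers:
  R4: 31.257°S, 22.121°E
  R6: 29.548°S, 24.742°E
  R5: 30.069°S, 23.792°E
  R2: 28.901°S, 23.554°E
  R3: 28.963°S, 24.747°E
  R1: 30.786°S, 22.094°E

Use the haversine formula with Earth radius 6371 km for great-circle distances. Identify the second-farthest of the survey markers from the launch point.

Distances from the launch point (29.832°S, 23.869°E):
R4: 230.5 km
R1: 200.7 km
R3: 128.7 km
R2: 107.9 km
R6: 90.0 km
R5: 27.4 km
The second-farthest is R1 at 200.7 km.

R1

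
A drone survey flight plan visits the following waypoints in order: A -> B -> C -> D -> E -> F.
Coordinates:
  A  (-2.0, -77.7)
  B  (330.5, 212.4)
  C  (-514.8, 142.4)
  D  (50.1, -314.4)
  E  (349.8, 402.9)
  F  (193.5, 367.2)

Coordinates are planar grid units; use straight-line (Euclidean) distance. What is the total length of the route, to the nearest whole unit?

Leg distances:
A→B: 441.3  (cumulative 441.3)
B→C: 848.2  (cumulative 1289.5)
C→D: 726.5  (cumulative 2015.9)
D→E: 777.4  (cumulative 2793.3)
E→F: 160.3  (cumulative 2953.7)
Total route length ≈ 2954.

2954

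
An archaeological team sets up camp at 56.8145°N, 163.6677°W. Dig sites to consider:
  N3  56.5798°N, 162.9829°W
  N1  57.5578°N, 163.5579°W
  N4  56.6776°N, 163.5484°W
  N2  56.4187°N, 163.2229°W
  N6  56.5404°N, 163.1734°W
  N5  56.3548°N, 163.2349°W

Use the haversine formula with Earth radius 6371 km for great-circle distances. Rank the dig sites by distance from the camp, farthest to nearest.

N1, N5, N2, N3, N6, N4

Distances from the camp:
N1 57.5578°N, 163.5579°W: 82.9 km
N5 56.3548°N, 163.2349°W: 57.6 km
N2 56.4187°N, 163.2229°W: 51.7 km
N3 56.5798°N, 162.9829°W: 49.3 km
N6 56.5404°N, 163.1734°W: 42.9 km
N4 56.6776°N, 163.5484°W: 16.9 km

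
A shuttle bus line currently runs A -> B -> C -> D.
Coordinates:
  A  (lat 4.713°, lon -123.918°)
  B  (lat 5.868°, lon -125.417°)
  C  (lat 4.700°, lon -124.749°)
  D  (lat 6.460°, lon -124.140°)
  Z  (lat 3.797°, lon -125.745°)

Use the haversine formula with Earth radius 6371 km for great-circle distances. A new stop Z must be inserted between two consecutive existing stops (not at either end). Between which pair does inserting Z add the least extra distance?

Added distance for inserting Z between each consecutive pair:
A–B: 250.0 km
B–C: 232.9 km
C–D: 287.6 km
Smallest added distance is 232.9 km, inserting between B and C.

between B and C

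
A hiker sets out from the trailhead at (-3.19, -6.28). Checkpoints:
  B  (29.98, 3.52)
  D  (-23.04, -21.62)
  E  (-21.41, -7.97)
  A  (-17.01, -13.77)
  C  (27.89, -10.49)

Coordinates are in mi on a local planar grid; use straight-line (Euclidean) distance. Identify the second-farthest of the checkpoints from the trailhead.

Distance to each, sorted:
B: 34.6 mi
C: 31.4 mi
D: 25.1 mi
E: 18.3 mi
A: 15.7 mi
The second-farthest is C at 31.4 mi.

C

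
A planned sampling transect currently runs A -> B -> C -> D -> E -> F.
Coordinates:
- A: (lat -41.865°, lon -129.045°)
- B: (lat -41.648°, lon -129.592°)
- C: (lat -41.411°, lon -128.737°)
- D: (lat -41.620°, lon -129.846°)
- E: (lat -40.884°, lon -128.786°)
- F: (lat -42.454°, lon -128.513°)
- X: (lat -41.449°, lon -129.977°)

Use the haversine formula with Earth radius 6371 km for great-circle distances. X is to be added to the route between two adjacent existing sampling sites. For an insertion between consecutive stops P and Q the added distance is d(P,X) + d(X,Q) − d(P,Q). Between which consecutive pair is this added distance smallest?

Added distance for inserting X between each consecutive pair:
A–B: 77.7 km
B–C: 66.5 km
C–D: 30.2 km
D–E: 19.1 km
E–F: 106.6 km
Smallest added distance is 19.1 km, inserting between D and E.

between D and E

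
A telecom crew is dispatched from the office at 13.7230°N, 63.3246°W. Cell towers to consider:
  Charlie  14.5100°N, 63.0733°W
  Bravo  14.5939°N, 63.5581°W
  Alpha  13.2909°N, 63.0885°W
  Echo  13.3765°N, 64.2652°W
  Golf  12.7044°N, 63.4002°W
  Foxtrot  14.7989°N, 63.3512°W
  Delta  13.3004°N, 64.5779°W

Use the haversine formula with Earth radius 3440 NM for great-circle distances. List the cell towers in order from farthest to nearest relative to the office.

Computing each great-circle distance from 13.7230°N, 63.3246°W:
Delta 13.3004°N, 64.5779°W: 77.4 NM
Foxtrot 14.7989°N, 63.3512°W: 64.6 NM
Golf 12.7044°N, 63.4002°W: 61.3 NM
Echo 13.3765°N, 64.2652°W: 58.7 NM
Bravo 14.5939°N, 63.5581°W: 54.0 NM
Charlie 14.5100°N, 63.0733°W: 49.5 NM
Alpha 13.2909°N, 63.0885°W: 29.4 NM

Delta, Foxtrot, Golf, Echo, Bravo, Charlie, Alpha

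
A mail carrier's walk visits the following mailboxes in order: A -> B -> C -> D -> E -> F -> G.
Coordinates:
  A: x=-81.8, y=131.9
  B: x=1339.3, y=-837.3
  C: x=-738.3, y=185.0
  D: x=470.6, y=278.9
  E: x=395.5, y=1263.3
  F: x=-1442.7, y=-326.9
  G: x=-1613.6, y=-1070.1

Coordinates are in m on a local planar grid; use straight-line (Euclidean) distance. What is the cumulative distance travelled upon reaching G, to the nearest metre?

9429 m

Leg distances:
A→B: 1720.1 m  (cumulative 1720.1 m)
B→C: 2315.5 m  (cumulative 4035.6 m)
C→D: 1212.5 m  (cumulative 5248.2 m)
D→E: 987.3 m  (cumulative 6235.4 m)
E→F: 2430.6 m  (cumulative 8666.0 m)
F→G: 762.6 m  (cumulative 9428.6 m)
Cumulative distance at G ≈ 9429 m.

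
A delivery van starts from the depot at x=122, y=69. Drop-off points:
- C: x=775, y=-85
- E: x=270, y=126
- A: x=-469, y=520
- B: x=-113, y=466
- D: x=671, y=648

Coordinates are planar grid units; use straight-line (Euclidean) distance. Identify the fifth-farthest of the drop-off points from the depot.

E

Distances from the depot (x=122, y=69):
D: 797.9
A: 743.4
C: 670.9
B: 461.3
E: 158.6
The fifth-farthest is E at 158.6.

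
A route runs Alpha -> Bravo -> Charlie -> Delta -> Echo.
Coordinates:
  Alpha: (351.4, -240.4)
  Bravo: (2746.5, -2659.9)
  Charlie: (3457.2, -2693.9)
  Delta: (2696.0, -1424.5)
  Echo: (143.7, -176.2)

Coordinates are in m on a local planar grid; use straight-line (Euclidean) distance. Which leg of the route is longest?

Leg distances:
Alpha→Bravo: 3404.5 m
Bravo→Charlie: 711.5 m
Charlie→Delta: 1480.1 m
Delta→Echo: 2841.2 m
The longest leg is Alpha–Bravo at 3404.5 m.

Alpha–Bravo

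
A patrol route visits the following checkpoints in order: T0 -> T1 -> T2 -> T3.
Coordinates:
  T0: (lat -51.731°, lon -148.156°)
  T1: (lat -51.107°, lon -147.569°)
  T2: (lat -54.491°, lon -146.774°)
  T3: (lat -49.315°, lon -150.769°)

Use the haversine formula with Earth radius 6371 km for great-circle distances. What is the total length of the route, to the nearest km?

Leg distances:
T0→T1: 80.4 km  (cumulative 80.4 km)
T1→T2: 380.1 km  (cumulative 460.5 km)
T2→T3: 637.2 km  (cumulative 1097.7 km)
Total route length ≈ 1098 km.

1098 km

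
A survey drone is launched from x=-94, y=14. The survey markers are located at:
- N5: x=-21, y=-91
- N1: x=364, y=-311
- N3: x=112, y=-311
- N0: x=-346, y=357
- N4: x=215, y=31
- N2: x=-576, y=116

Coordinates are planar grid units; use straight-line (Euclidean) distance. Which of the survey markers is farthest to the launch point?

N1

Distances from the launch point (x=-94, y=14):
N1: 561.6
N2: 492.7
N0: 425.6
N3: 384.8
N4: 309.5
N5: 127.9
The farthest is N1 at 561.6.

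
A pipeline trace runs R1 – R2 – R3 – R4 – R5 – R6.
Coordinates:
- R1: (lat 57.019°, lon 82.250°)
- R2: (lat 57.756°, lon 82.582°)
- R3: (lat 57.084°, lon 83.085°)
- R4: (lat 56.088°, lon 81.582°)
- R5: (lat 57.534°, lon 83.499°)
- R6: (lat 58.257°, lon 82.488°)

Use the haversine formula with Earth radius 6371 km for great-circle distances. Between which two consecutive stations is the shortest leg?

Leg distances:
R1→R2: 84.3 km
R2→R3: 80.6 km
R3→R4: 144.0 km
R4→R5: 198.6 km
R5→R6: 100.2 km
The shortest leg is R2–R3 at 80.6 km.

R2–R3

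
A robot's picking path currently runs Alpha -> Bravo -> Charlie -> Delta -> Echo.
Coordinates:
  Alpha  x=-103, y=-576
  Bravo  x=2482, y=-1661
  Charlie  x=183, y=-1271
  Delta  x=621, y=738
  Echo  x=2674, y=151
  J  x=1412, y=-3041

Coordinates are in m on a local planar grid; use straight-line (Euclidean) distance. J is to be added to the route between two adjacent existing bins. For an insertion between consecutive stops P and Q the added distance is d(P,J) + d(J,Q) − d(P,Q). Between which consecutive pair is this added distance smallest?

between Bravo and Charlie

Added distance for inserting J between each consecutive pair:
Alpha–Bravo: 1836.1 m
Bravo–Charlie: 1569.2 m
Charlie–Delta: 3959.5 m
Delta–Echo: 5158.0 m
Smallest added distance is 1569.2 m, inserting between Bravo and Charlie.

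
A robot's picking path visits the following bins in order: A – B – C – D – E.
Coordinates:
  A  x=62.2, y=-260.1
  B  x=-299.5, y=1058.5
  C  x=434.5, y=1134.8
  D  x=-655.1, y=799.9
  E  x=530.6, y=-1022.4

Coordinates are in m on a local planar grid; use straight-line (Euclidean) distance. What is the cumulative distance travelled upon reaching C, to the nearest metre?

Leg distances:
A→B: 1367.3 m  (cumulative 1367.3 m)
B→C: 738.0 m  (cumulative 2105.3 m)
Cumulative distance at C ≈ 2105 m.

2105 m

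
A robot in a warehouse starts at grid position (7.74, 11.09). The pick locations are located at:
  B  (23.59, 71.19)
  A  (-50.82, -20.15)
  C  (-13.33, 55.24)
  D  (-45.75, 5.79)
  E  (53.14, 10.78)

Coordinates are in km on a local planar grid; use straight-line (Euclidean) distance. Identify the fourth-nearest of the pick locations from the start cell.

Distance to each, sorted:
E: 45.4 km
C: 48.9 km
D: 53.8 km
B: 62.2 km
A: 66.4 km
The fourth-nearest is B at 62.2 km.

B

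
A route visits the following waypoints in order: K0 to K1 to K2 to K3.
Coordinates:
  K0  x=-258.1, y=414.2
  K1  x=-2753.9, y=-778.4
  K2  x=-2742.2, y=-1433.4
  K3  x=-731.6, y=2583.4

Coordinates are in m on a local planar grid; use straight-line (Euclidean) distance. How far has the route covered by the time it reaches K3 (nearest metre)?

7913 m

Leg distances:
K0→K1: 2766.1 m  (cumulative 2766.1 m)
K1→K2: 655.1 m  (cumulative 3421.2 m)
K2→K3: 4491.9 m  (cumulative 7913.1 m)
Cumulative distance at K3 ≈ 7913 m.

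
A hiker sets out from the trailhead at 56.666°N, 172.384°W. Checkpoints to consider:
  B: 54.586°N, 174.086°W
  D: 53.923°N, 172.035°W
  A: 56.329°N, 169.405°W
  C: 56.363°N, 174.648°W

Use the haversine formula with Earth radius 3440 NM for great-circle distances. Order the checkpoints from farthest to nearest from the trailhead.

Distances from the trailhead:
D 53.923°N, 172.035°W: 165.1 NM
B 54.586°N, 174.086°W: 137.6 NM
A 56.329°N, 169.405°W: 100.8 NM
C 56.363°N, 174.648°W: 77.2 NM

D, B, A, C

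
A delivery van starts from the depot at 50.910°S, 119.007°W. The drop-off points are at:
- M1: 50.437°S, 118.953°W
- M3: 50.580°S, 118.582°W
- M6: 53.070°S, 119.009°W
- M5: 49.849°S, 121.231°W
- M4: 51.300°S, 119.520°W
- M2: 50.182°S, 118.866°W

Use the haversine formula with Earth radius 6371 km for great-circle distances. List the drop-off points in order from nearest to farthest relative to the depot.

M3, M1, M4, M2, M5, M6

Distance from the depot at 50.910°S, 119.007°W to each:
M3 50.580°S, 118.582°W: 47.3 km
M1 50.437°S, 118.953°W: 52.7 km
M4 51.300°S, 119.520°W: 56.2 km
M2 50.182°S, 118.866°W: 81.6 km
M5 49.849°S, 121.231°W: 196.9 km
M6 53.070°S, 119.009°W: 240.2 km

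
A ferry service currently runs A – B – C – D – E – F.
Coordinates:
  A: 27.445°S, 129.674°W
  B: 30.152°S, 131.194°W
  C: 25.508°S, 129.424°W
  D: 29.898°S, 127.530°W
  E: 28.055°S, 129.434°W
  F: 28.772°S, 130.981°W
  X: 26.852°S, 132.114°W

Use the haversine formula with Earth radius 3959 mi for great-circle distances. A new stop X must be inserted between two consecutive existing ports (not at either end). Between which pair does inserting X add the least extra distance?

Added distance for inserting X between each consecutive pair:
A–B: 181.8 mi
B–C: 87.1 mi
C–D: 215.4 mi
D–E: 361.7 mi
E–F: 227.5 mi
Smallest added distance is 87.1 mi, inserting between B and C.

between B and C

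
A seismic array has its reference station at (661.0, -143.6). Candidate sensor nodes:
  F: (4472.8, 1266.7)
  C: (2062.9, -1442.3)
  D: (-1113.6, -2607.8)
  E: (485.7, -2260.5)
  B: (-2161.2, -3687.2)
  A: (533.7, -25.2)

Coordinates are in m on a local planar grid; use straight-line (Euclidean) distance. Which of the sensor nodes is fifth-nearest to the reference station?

Distance to each, sorted:
A: 173.9 m
C: 1911.0 m
E: 2124.1 m
D: 3036.7 m
F: 4064.3 m
B: 4530.1 m
The fifth-nearest is F at 4064.3 m.

F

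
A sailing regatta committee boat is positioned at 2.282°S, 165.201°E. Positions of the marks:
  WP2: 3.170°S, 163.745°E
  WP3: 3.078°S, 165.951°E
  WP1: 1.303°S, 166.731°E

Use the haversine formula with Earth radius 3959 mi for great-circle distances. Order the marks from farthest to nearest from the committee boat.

Distances from the committee boat:
WP1 1.303°S, 166.731°E: 125.5 mi
WP2 3.170°S, 163.745°E: 117.7 mi
WP3 3.078°S, 165.951°E: 75.5 mi

WP1, WP2, WP3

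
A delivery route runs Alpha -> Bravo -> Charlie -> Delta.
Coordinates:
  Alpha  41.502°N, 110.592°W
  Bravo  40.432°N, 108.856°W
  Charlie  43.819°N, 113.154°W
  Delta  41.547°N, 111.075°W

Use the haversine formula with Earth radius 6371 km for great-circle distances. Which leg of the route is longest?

Leg distances:
Alpha→Bravo: 188.1 km
Bravo→Charlie: 517.0 km
Charlie→Delta: 304.4 km
The longest leg is Bravo–Charlie at 517.0 km.

Bravo–Charlie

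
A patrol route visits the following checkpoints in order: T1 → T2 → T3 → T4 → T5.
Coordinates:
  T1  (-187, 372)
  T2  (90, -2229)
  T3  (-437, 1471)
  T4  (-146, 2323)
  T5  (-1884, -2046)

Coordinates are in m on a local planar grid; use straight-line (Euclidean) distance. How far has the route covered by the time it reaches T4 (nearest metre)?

7253 m

Leg distances:
T1→T2: 2615.7 m  (cumulative 2615.7 m)
T2→T3: 3737.3 m  (cumulative 6353.1 m)
T3→T4: 900.3 m  (cumulative 7253.4 m)
Cumulative distance at T4 ≈ 7253 m.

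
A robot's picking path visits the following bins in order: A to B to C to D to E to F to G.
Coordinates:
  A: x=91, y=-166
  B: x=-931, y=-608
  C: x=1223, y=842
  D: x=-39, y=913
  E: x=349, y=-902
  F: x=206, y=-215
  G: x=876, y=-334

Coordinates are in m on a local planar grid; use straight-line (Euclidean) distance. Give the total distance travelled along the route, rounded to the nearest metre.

8212 m

Leg distances:
A→B: 1113.5 m  (cumulative 1113.5 m)
B→C: 2596.6 m  (cumulative 3710.1 m)
C→D: 1264.0 m  (cumulative 4974.1 m)
D→E: 1856.0 m  (cumulative 6830.1 m)
E→F: 701.7 m  (cumulative 7531.8 m)
F→G: 680.5 m  (cumulative 8212.3 m)
Total route length ≈ 8212 m.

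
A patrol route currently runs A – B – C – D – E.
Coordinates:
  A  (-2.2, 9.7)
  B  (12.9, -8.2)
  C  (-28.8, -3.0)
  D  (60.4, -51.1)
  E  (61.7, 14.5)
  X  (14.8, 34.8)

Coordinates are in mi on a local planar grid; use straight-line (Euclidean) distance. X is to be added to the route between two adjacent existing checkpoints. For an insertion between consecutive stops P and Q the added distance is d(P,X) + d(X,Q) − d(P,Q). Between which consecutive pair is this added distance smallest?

between A and B

Added distance for inserting X between each consecutive pair:
A–B: 49.9 mi
B–C: 58.7 mi
C–D: 53.6 mi
D–E: 82.7 mi
Smallest added distance is 49.9 mi, inserting between A and B.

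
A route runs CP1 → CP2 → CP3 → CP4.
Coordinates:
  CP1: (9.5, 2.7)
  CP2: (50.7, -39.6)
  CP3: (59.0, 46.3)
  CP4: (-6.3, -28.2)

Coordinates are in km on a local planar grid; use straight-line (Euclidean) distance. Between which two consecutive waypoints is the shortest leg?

CP1–CP2

Leg distances:
CP1→CP2: 59.0 km
CP2→CP3: 86.3 km
CP3→CP4: 99.1 km
The shortest leg is CP1–CP2 at 59.0 km.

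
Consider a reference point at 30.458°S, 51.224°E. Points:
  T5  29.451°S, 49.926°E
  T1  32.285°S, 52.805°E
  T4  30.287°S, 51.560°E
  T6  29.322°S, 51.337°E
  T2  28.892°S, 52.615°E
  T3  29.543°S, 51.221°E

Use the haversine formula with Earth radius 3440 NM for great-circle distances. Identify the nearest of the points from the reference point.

T4

Distance to each, sorted:
T4: 20.2 NM
T3: 54.9 NM
T6: 68.5 NM
T5: 90.6 NM
T2: 118.8 NM
T1: 136.4 NM
The nearest is T4 at 20.2 NM.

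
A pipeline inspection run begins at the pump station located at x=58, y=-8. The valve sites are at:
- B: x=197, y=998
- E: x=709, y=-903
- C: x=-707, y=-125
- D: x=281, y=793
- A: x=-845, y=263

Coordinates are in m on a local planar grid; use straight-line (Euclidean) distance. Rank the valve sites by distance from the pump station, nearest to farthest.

C, D, A, B, E

Computing each straight-line distance from x=58, y=-8:
C x=-707, y=-125: 773.9 m
D x=281, y=793: 831.5 m
A x=-845, y=263: 942.8 m
B x=197, y=998: 1015.6 m
E x=709, y=-903: 1106.7 m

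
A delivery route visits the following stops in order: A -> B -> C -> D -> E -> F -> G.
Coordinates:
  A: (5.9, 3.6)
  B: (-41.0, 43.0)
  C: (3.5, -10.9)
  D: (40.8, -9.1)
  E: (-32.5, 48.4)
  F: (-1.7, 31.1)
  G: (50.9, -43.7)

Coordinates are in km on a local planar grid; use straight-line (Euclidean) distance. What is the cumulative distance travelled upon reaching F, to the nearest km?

Leg distances:
A→B: 61.3 km  (cumulative 61.3 km)
B→C: 69.9 km  (cumulative 131.1 km)
C→D: 37.3 km  (cumulative 168.5 km)
D→E: 93.2 km  (cumulative 261.7 km)
E→F: 35.3 km  (cumulative 297.0 km)
Cumulative distance at F ≈ 297 km.

297 km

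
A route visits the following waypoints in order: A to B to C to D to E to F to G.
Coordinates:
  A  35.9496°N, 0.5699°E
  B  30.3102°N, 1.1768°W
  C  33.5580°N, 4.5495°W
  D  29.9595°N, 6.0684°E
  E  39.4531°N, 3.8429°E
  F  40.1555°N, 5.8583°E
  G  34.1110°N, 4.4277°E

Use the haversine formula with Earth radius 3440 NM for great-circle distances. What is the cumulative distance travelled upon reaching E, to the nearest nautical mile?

Leg distances:
A→B: 349.8 NM  (cumulative 349.8 NM)
B→C: 259.9 NM  (cumulative 609.6 NM)
C→D: 583.1 NM  (cumulative 1192.8 NM)
D→E: 580.4 NM  (cumulative 1773.2 NM)
Cumulative distance at E ≈ 1773 NM.

1773 NM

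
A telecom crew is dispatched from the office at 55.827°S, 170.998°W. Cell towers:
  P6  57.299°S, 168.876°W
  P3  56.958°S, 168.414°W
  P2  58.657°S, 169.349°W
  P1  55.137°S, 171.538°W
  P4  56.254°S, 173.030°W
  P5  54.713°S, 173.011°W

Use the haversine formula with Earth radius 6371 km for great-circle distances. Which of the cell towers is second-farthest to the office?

P6

Distances from the office (55.827°S, 170.998°W):
P2: 329.9 km
P6: 209.0 km
P3: 202.7 km
P5: 177.8 km
P4: 134.8 km
P1: 83.9 km
The second-farthest is P6 at 209.0 km.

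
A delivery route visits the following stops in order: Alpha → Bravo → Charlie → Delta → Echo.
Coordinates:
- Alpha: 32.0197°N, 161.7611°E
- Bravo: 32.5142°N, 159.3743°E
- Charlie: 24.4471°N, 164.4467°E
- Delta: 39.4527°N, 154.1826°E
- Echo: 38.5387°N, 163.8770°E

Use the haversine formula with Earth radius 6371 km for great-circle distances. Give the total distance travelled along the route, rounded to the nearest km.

Leg distances:
Alpha→Bravo: 231.0 km  (cumulative 231.0 km)
Bravo→Charlie: 1024.5 km  (cumulative 1255.6 km)
Charlie→Delta: 1926.0 km  (cumulative 3181.6 km)
Delta→Echo: 843.5 km  (cumulative 4025.1 km)
Total route length ≈ 4025 km.

4025 km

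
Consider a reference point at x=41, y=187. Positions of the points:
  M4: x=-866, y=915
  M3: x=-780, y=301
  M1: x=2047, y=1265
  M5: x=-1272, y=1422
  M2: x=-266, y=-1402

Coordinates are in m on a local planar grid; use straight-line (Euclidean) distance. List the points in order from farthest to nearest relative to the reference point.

Distance from the reference point at x=41, y=187 to each:
M1 x=2047, y=1265: 2277.3 m
M5 x=-1272, y=1422: 1802.6 m
M2 x=-266, y=-1402: 1618.4 m
M4 x=-866, y=915: 1163.0 m
M3 x=-780, y=301: 828.9 m

M1, M5, M2, M4, M3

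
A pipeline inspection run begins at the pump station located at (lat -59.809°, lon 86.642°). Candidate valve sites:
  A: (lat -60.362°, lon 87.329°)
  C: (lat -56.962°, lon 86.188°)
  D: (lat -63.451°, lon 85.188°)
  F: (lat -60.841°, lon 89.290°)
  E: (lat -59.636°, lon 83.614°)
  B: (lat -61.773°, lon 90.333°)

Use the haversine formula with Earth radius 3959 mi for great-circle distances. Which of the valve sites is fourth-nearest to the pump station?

Distance to each, sorted:
A: 44.9 mi
E: 106.2 mi
F: 115.3 mi
B: 184.1 mi
C: 197.4 mi
D: 256.1 mi
The fourth-nearest is B at 184.1 mi.

B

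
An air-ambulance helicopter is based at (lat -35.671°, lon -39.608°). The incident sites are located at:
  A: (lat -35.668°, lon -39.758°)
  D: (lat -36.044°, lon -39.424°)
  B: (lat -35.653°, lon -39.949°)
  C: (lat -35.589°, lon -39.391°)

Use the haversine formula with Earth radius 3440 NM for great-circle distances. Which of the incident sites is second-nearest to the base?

Distance to each, sorted:
A: 7.3 NM
C: 11.7 NM
B: 16.7 NM
D: 24.1 NM
The second-nearest is C at 11.7 NM.

C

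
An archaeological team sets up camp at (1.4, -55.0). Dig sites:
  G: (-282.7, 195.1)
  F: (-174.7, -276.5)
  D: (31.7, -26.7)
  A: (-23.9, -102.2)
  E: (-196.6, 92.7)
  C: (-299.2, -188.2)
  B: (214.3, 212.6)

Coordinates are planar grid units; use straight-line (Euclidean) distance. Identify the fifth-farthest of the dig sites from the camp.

E

Distances from the camp ((1.4, -55.0)):
G: 378.5
B: 342.0
C: 328.8
F: 283.0
E: 247.0
A: 53.6
D: 41.5
The fifth-farthest is E at 247.0.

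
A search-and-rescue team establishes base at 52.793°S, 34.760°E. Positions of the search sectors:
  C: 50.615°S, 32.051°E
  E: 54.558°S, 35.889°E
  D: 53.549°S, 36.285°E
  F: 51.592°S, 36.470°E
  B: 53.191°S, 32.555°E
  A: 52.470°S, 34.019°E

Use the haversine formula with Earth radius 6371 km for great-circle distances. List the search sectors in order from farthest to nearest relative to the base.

Distances from the base:
C 50.615°S, 32.051°E: 305.7 km
E 54.558°S, 35.889°E: 209.9 km
F 51.592°S, 36.470°E: 177.2 km
B 53.191°S, 32.555°E: 154.1 km
D 53.549°S, 36.285°E: 131.9 km
A 52.470°S, 34.019°E: 61.6 km

C, E, F, B, D, A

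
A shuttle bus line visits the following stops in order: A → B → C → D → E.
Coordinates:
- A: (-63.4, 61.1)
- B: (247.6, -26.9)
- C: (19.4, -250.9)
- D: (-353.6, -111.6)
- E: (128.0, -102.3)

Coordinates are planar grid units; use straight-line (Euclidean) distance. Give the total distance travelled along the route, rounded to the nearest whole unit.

Leg distances:
A→B: 323.2  (cumulative 323.2)
B→C: 319.8  (cumulative 643.0)
C→D: 398.2  (cumulative 1041.1)
D→E: 481.7  (cumulative 1522.8)
Total route length ≈ 1523.

1523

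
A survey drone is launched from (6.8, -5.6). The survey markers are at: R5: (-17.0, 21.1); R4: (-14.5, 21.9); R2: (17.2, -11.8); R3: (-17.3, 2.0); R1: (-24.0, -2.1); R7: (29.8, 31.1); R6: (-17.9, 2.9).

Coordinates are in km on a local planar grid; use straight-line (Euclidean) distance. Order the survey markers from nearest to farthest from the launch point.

R2, R3, R6, R1, R4, R5, R7

Distances from the launch point:
R2 (17.2, -11.8): 12.1 km
R3 (-17.3, 2.0): 25.3 km
R6 (-17.9, 2.9): 26.1 km
R1 (-24.0, -2.1): 31.0 km
R4 (-14.5, 21.9): 34.8 km
R5 (-17.0, 21.1): 35.8 km
R7 (29.8, 31.1): 43.3 km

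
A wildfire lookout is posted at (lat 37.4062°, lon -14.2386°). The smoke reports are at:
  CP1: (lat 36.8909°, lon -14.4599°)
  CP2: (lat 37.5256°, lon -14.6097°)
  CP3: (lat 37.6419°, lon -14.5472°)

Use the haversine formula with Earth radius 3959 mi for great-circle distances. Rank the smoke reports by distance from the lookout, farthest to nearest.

CP1, CP3, CP2

Computing each great-circle distance from (lat 37.4062°, lon -14.2386°):
CP1 (lat 36.8909°, lon -14.4599°): 37.6 mi
CP3 (lat 37.6419°, lon -14.5472°): 23.5 mi
CP2 (lat 37.5256°, lon -14.6097°): 22.0 mi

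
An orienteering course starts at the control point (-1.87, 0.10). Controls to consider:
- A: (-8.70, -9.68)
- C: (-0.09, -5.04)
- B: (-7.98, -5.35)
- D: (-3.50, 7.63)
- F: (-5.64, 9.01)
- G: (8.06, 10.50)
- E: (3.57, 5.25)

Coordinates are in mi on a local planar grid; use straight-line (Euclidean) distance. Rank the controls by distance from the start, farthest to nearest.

G, A, F, B, D, E, C

Distance from the start at (-1.87, 0.10) to each:
G (8.06, 10.50): 14.4 mi
A (-8.70, -9.68): 11.9 mi
F (-5.64, 9.01): 9.7 mi
B (-7.98, -5.35): 8.2 mi
D (-3.50, 7.63): 7.7 mi
E (3.57, 5.25): 7.5 mi
C (-0.09, -5.04): 5.4 mi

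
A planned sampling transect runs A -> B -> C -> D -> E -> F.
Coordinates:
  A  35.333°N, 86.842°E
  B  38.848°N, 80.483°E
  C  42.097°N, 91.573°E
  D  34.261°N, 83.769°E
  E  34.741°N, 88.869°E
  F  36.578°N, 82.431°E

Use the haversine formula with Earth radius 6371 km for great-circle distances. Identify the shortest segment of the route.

D–E

Leg distances:
A→B: 685.9 km
B→C: 1004.3 km
C→D: 1105.5 km
D→E: 470.3 km
E→F: 616.3 km
The shortest leg is D–E at 470.3 km.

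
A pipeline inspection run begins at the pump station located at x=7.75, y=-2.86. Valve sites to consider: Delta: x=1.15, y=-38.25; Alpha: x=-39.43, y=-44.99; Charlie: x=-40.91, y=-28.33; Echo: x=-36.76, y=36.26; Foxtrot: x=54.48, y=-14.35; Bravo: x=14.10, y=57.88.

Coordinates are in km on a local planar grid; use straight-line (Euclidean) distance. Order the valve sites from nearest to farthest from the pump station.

Computing each straight-line distance from x=7.75, y=-2.86:
Delta x=1.15, y=-38.25: 36.0 km
Foxtrot x=54.48, y=-14.35: 48.1 km
Charlie x=-40.91, y=-28.33: 54.9 km
Echo x=-36.76, y=36.26: 59.3 km
Bravo x=14.10, y=57.88: 61.1 km
Alpha x=-39.43, y=-44.99: 63.3 km

Delta, Foxtrot, Charlie, Echo, Bravo, Alpha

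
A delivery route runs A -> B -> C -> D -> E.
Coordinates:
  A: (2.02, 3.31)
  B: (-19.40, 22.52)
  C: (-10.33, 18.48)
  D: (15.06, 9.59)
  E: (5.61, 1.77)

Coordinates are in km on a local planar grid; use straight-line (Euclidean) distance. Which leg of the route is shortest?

B–C

Leg distances:
A→B: 28.8 km
B→C: 9.9 km
C→D: 26.9 km
D→E: 12.3 km
The shortest leg is B–C at 9.9 km.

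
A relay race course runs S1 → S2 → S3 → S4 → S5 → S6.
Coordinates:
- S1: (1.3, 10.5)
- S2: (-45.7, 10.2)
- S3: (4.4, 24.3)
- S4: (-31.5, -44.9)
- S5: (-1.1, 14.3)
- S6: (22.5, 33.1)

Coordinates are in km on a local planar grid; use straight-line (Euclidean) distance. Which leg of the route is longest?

S3–S4

Leg distances:
S1→S2: 47.0 km
S2→S3: 52.0 km
S3→S4: 78.0 km
S4→S5: 66.5 km
S5→S6: 30.2 km
The longest leg is S3–S4 at 78.0 km.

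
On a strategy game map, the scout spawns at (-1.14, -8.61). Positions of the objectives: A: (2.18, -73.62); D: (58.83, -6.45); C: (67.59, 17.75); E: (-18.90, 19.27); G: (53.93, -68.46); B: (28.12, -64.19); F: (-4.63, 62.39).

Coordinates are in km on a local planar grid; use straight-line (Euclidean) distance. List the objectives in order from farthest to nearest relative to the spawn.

Distances from the spawn:
G (53.93, -68.46): 81.3 km
C (67.59, 17.75): 73.6 km
F (-4.63, 62.39): 71.1 km
A (2.18, -73.62): 65.1 km
B (28.12, -64.19): 62.8 km
D (58.83, -6.45): 60.0 km
E (-18.90, 19.27): 33.1 km

G, C, F, A, B, D, E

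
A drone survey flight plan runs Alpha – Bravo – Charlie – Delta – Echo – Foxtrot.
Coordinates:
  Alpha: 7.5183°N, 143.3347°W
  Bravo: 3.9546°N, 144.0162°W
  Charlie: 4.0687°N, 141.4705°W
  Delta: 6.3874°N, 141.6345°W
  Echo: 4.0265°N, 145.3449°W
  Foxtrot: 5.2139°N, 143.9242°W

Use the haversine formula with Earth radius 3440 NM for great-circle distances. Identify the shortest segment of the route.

Leg distances:
Alpha→Bravo: 217.8 NM
Bravo→Charlie: 152.6 NM
Charlie→Delta: 139.6 NM
Delta→Echo: 263.3 NM
Echo→Foxtrot: 111.0 NM
The shortest leg is Echo–Foxtrot at 111.0 NM.

Echo–Foxtrot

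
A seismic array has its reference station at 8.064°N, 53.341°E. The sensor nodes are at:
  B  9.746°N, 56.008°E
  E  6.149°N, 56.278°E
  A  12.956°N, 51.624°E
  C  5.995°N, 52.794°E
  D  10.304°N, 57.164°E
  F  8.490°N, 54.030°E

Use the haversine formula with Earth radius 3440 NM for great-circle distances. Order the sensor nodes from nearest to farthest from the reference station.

Distances from the reference station:
F 8.490°N, 54.030°E: 48.3 NM
C 5.995°N, 52.794°E: 128.4 NM
B 9.746°N, 56.008°E: 187.7 NM
E 6.149°N, 56.278°E: 209.4 NM
D 10.304°N, 57.164°E: 263.5 NM
A 12.956°N, 51.624°E: 310.7 NM

F, C, B, E, D, A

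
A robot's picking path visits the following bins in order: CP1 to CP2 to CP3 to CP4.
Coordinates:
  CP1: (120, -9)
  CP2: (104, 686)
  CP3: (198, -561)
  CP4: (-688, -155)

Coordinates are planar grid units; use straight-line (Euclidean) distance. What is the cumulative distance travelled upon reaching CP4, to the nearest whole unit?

2920

Leg distances:
CP1→CP2: 695.2  (cumulative 695.2)
CP2→CP3: 1250.5  (cumulative 1945.7)
CP3→CP4: 974.6  (cumulative 2920.3)
Cumulative distance at CP4 ≈ 2920.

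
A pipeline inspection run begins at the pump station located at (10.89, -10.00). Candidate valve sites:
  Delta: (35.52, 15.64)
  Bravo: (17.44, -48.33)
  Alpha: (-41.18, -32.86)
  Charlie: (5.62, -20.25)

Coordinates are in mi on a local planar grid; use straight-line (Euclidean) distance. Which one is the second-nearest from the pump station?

Delta

Distance to each, sorted:
Charlie: 11.5 mi
Delta: 35.6 mi
Bravo: 38.9 mi
Alpha: 56.9 mi
The second-nearest is Delta at 35.6 mi.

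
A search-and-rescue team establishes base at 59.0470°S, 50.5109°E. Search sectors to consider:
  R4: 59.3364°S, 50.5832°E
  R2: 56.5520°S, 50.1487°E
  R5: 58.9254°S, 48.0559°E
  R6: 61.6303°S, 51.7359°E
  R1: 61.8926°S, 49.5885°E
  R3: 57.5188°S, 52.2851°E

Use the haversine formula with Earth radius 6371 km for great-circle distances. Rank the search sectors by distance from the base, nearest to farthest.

R4, R5, R3, R2, R6, R1

Distance from the base at 59.0470°S, 50.5109°E to each:
R4 59.3364°S, 50.5832°E: 32.4 km
R5 58.9254°S, 48.0559°E: 141.3 km
R3 57.5188°S, 52.2851°E: 199.1 km
R2 56.5520°S, 50.1487°E: 278.3 km
R6 61.6303°S, 51.7359°E: 295.0 km
R1 61.8926°S, 49.5885°E: 320.4 km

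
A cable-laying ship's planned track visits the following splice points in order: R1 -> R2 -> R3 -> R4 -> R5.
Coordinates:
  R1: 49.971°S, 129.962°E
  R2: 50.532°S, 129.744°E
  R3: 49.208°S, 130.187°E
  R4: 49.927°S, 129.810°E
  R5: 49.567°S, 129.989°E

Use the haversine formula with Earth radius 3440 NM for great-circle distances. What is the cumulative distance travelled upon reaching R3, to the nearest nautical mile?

Leg distances:
R1→R2: 34.7 NM  (cumulative 34.7 NM)
R2→R3: 81.3 NM  (cumulative 116.0 NM)
Cumulative distance at R3 ≈ 116 NM.

116 NM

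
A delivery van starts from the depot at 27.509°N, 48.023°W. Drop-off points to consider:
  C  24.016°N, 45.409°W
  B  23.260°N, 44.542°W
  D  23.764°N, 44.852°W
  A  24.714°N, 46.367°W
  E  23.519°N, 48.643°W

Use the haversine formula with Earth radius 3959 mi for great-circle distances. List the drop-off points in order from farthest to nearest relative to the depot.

B, D, C, E, A

Computing each great-circle distance from 27.509°N, 48.023°W:
B 23.260°N, 44.542°W: 365.2 mi
D 23.764°N, 44.852°W: 325.5 mi
C 24.016°N, 45.409°W: 291.0 mi
E 23.519°N, 48.643°W: 278.4 mi
A 24.714°N, 46.367°W: 218.8 mi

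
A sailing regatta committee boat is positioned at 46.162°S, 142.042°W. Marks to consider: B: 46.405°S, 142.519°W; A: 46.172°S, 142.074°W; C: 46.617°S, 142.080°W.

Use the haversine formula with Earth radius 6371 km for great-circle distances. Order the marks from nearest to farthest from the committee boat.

Computing each great-circle distance from 46.162°S, 142.042°W:
A 46.172°S, 142.074°W: 2.7 km
B 46.405°S, 142.519°W: 45.5 km
C 46.617°S, 142.080°W: 50.7 km

A, B, C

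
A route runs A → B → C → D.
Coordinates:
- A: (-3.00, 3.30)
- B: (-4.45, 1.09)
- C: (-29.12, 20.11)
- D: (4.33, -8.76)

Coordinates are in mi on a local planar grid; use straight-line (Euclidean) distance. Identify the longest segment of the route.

C–D

Leg distances:
A→B: 2.6 mi
B→C: 31.2 mi
C→D: 44.2 mi
The longest leg is C–D at 44.2 mi.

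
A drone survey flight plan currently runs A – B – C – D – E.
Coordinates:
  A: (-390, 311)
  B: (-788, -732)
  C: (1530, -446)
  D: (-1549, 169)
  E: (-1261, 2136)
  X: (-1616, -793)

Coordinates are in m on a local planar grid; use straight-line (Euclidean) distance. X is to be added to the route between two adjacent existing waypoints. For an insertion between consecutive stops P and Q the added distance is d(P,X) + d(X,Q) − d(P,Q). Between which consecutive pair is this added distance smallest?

Added distance for inserting X between each consecutive pair:
A–B: 1363.7 m
B–C: 1659.7 m
C–D: 989.6 m
D–E: 1926.8 m
Smallest added distance is 989.6 m, inserting between C and D.

between C and D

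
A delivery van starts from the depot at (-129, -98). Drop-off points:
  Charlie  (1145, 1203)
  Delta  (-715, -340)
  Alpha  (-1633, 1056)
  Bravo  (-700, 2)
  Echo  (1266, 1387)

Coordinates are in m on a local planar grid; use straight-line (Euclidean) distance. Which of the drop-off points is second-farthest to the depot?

Distances from the depot ((-129, -98)):
Echo: 2037.5 m
Alpha: 1895.7 m
Charlie: 1820.9 m
Delta: 634.0 m
Bravo: 579.7 m
The second-farthest is Alpha at 1895.7 m.

Alpha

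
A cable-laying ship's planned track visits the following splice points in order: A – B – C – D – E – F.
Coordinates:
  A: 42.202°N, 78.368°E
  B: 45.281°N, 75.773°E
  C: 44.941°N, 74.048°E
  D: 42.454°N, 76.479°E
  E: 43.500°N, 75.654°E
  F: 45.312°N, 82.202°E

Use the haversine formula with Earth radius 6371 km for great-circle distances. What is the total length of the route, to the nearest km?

Leg distances:
A→B: 400.8 km  (cumulative 400.8 km)
B→C: 140.5 km  (cumulative 541.3 km)
C→D: 338.6 km  (cumulative 879.9 km)
D→E: 134.3 km  (cumulative 1014.2 km)
E→F: 557.6 km  (cumulative 1571.8 km)
Total route length ≈ 1572 km.

1572 km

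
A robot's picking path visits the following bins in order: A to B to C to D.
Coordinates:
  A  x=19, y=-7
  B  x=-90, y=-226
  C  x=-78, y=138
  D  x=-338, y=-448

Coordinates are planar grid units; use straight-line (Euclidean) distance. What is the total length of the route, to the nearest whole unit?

Leg distances:
A→B: 244.6  (cumulative 244.6)
B→C: 364.2  (cumulative 608.8)
C→D: 641.1  (cumulative 1249.9)
Total route length ≈ 1250.

1250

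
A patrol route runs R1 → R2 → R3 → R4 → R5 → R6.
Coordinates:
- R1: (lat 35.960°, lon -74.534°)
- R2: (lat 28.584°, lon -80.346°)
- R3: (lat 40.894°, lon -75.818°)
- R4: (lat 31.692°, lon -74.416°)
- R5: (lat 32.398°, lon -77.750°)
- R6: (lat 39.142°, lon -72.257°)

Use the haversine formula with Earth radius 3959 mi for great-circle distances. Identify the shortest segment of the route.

R4–R5

Leg distances:
R1→R2: 612.1 mi
R2→R3: 888.2 mi
R3→R4: 640.6 mi
R4→R5: 201.3 mi
R5→R6: 558.3 mi
The shortest leg is R4–R5 at 201.3 mi.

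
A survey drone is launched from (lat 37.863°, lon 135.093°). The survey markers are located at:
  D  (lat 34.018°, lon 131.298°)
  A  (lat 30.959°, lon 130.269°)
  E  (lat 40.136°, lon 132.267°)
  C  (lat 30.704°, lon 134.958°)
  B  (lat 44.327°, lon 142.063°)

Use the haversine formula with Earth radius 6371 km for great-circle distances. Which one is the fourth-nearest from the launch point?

Distance to each, sorted:
E: 351.4 km
D: 547.2 km
C: 796.1 km
A: 885.8 km
B: 925.4 km
The fourth-nearest is A at 885.8 km.

A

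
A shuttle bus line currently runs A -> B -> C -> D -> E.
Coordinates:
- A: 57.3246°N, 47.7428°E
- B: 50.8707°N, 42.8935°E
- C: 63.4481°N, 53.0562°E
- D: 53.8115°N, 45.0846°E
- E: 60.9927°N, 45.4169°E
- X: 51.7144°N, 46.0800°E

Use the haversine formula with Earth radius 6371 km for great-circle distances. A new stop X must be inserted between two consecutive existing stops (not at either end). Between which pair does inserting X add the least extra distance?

Added distance for inserting X between each consecutive pair:
A–B: 89.8 km
B–C: 85.4 km
C–D: 445.5 km
D–E: 476.3 km
Smallest added distance is 85.4 km, inserting between B and C.

between B and C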